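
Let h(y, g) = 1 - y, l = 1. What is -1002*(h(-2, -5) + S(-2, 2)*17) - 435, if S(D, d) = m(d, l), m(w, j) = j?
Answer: -20475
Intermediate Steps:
S(D, d) = 1
-1002*(h(-2, -5) + S(-2, 2)*17) - 435 = -1002*((1 - 1*(-2)) + 1*17) - 435 = -1002*((1 + 2) + 17) - 435 = -1002*(3 + 17) - 435 = -1002*20 - 435 = -20040 - 435 = -20475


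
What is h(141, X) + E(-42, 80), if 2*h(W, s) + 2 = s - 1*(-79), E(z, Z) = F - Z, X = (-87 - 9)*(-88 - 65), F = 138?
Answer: 14881/2 ≈ 7440.5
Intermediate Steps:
X = 14688 (X = -96*(-153) = 14688)
E(z, Z) = 138 - Z
h(W, s) = 77/2 + s/2 (h(W, s) = -1 + (s - 1*(-79))/2 = -1 + (s + 79)/2 = -1 + (79 + s)/2 = -1 + (79/2 + s/2) = 77/2 + s/2)
h(141, X) + E(-42, 80) = (77/2 + (½)*14688) + (138 - 1*80) = (77/2 + 7344) + (138 - 80) = 14765/2 + 58 = 14881/2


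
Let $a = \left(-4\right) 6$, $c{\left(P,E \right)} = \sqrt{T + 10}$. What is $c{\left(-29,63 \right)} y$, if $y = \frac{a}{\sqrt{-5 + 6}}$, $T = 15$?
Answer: $-120$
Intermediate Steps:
$c{\left(P,E \right)} = 5$ ($c{\left(P,E \right)} = \sqrt{15 + 10} = \sqrt{25} = 5$)
$a = -24$
$y = -24$ ($y = - \frac{24}{\sqrt{-5 + 6}} = - \frac{24}{\sqrt{1}} = - \frac{24}{1} = \left(-24\right) 1 = -24$)
$c{\left(-29,63 \right)} y = 5 \left(-24\right) = -120$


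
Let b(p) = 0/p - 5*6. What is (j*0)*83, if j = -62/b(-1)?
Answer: 0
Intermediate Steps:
b(p) = -30 (b(p) = 0 - 30 = -30)
j = 31/15 (j = -62/(-30) = -62*(-1/30) = 31/15 ≈ 2.0667)
(j*0)*83 = ((31/15)*0)*83 = 0*83 = 0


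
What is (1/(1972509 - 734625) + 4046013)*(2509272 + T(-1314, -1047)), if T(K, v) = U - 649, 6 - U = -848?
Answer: 12568702396039784161/1237884 ≈ 1.0153e+13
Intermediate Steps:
U = 854 (U = 6 - 1*(-848) = 6 + 848 = 854)
T(K, v) = 205 (T(K, v) = 854 - 649 = 205)
(1/(1972509 - 734625) + 4046013)*(2509272 + T(-1314, -1047)) = (1/(1972509 - 734625) + 4046013)*(2509272 + 205) = (1/1237884 + 4046013)*2509477 = (5008494756493/1237884)*2509477 = 12568702396039784161/1237884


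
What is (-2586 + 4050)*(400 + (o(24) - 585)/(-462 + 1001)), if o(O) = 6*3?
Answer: 44972616/77 ≈ 5.8406e+5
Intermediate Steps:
o(O) = 18
(-2586 + 4050)*(400 + (o(24) - 585)/(-462 + 1001)) = (-2586 + 4050)*(400 + (18 - 585)/(-462 + 1001)) = 1464*(400 - 567/539) = 1464*(400 - 567*1/539) = 1464*(400 - 81/77) = 1464*(30719/77) = 44972616/77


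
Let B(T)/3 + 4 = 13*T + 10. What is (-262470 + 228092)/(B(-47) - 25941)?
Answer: 17189/13878 ≈ 1.2386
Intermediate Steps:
B(T) = 18 + 39*T (B(T) = -12 + 3*(13*T + 10) = -12 + 3*(10 + 13*T) = -12 + (30 + 39*T) = 18 + 39*T)
(-262470 + 228092)/(B(-47) - 25941) = (-262470 + 228092)/((18 + 39*(-47)) - 25941) = -34378/((18 - 1833) - 25941) = -34378/(-1815 - 25941) = -34378/(-27756) = -34378*(-1/27756) = 17189/13878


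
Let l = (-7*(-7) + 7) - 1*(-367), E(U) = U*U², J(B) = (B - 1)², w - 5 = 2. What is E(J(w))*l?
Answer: 19735488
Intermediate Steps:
w = 7 (w = 5 + 2 = 7)
J(B) = (-1 + B)²
E(U) = U³
l = 423 (l = (49 + 7) + 367 = 56 + 367 = 423)
E(J(w))*l = ((-1 + 7)²)³*423 = (6²)³*423 = 36³*423 = 46656*423 = 19735488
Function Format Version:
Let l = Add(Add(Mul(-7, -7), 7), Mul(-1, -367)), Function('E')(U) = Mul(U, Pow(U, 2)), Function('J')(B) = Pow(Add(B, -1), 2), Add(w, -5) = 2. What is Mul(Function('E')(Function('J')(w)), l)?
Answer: 19735488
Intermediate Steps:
w = 7 (w = Add(5, 2) = 7)
Function('J')(B) = Pow(Add(-1, B), 2)
Function('E')(U) = Pow(U, 3)
l = 423 (l = Add(Add(49, 7), 367) = Add(56, 367) = 423)
Mul(Function('E')(Function('J')(w)), l) = Mul(Pow(Pow(Add(-1, 7), 2), 3), 423) = Mul(Pow(Pow(6, 2), 3), 423) = Mul(Pow(36, 3), 423) = Mul(46656, 423) = 19735488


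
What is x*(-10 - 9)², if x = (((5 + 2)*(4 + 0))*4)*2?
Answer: 80864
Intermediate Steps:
x = 224 (x = ((7*4)*4)*2 = (28*4)*2 = 112*2 = 224)
x*(-10 - 9)² = 224*(-10 - 9)² = 224*(-19)² = 224*361 = 80864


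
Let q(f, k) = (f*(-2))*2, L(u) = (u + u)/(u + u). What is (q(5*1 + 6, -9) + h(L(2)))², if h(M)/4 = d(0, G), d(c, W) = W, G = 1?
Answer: 1600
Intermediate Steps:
L(u) = 1 (L(u) = (2*u)/((2*u)) = (2*u)*(1/(2*u)) = 1)
q(f, k) = -4*f (q(f, k) = -2*f*2 = -4*f)
h(M) = 4 (h(M) = 4*1 = 4)
(q(5*1 + 6, -9) + h(L(2)))² = (-4*(5*1 + 6) + 4)² = (-4*(5 + 6) + 4)² = (-4*11 + 4)² = (-44 + 4)² = (-40)² = 1600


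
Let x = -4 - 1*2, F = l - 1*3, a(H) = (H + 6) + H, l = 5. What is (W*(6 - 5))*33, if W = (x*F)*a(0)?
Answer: -2376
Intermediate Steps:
a(H) = 6 + 2*H (a(H) = (6 + H) + H = 6 + 2*H)
F = 2 (F = 5 - 1*3 = 5 - 3 = 2)
x = -6 (x = -4 - 2 = -6)
W = -72 (W = (-6*2)*(6 + 2*0) = -12*(6 + 0) = -12*6 = -72)
(W*(6 - 5))*33 = -72*(6 - 5)*33 = -72*1*33 = -72*33 = -2376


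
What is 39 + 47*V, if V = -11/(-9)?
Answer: 868/9 ≈ 96.444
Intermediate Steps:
V = 11/9 (V = -11*(-⅑) = 11/9 ≈ 1.2222)
39 + 47*V = 39 + 47*(11/9) = 39 + 517/9 = 868/9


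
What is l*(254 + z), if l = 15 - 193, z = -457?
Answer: 36134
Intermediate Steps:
l = -178
l*(254 + z) = -178*(254 - 457) = -178*(-203) = 36134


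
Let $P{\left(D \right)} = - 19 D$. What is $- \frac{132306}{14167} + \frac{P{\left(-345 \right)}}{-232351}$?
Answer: $- \frac{1622857689}{173248243} \approx -9.3672$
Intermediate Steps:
$- \frac{132306}{14167} + \frac{P{\left(-345 \right)}}{-232351} = - \frac{132306}{14167} + \frac{\left(-19\right) \left(-345\right)}{-232351} = \left(-132306\right) \frac{1}{14167} + 6555 \left(- \frac{1}{232351}\right) = - \frac{132306}{14167} - \frac{345}{12229} = - \frac{1622857689}{173248243}$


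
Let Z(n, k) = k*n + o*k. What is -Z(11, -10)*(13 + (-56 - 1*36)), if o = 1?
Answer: -9480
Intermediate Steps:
Z(n, k) = k + k*n (Z(n, k) = k*n + 1*k = k*n + k = k + k*n)
-Z(11, -10)*(13 + (-56 - 1*36)) = -(-10*(1 + 11))*(13 + (-56 - 1*36)) = -(-10*12)*(13 + (-56 - 36)) = -(-120)*(13 - 92) = -(-120)*(-79) = -1*9480 = -9480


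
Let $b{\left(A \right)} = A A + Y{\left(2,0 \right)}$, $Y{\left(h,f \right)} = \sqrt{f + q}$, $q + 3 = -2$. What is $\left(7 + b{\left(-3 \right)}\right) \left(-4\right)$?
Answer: $-64 - 4 i \sqrt{5} \approx -64.0 - 8.9443 i$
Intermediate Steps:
$q = -5$ ($q = -3 - 2 = -5$)
$Y{\left(h,f \right)} = \sqrt{-5 + f}$ ($Y{\left(h,f \right)} = \sqrt{f - 5} = \sqrt{-5 + f}$)
$b{\left(A \right)} = A^{2} + i \sqrt{5}$ ($b{\left(A \right)} = A A + \sqrt{-5 + 0} = A^{2} + \sqrt{-5} = A^{2} + i \sqrt{5}$)
$\left(7 + b{\left(-3 \right)}\right) \left(-4\right) = \left(7 + \left(\left(-3\right)^{2} + i \sqrt{5}\right)\right) \left(-4\right) = \left(7 + \left(9 + i \sqrt{5}\right)\right) \left(-4\right) = \left(16 + i \sqrt{5}\right) \left(-4\right) = -64 - 4 i \sqrt{5}$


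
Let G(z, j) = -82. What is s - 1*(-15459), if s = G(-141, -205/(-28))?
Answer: 15377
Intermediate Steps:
s = -82
s - 1*(-15459) = -82 - 1*(-15459) = -82 + 15459 = 15377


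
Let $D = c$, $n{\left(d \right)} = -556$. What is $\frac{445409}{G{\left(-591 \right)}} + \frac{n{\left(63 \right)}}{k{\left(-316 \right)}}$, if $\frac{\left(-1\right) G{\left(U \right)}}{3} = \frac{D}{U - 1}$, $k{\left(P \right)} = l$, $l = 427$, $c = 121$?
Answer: $\frac{112592066828}{155001} \approx 7.264 \cdot 10^{5}$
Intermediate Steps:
$k{\left(P \right)} = 427$
$D = 121$
$G{\left(U \right)} = - \frac{363}{-1 + U}$ ($G{\left(U \right)} = - 3 \frac{121}{U - 1} = - 3 \frac{121}{-1 + U} = - \frac{363}{-1 + U}$)
$\frac{445409}{G{\left(-591 \right)}} + \frac{n{\left(63 \right)}}{k{\left(-316 \right)}} = \frac{445409}{\left(-363\right) \frac{1}{-1 - 591}} - \frac{556}{427} = \frac{445409}{\left(-363\right) \frac{1}{-592}} - \frac{556}{427} = \frac{445409}{\left(-363\right) \left(- \frac{1}{592}\right)} - \frac{556}{427} = \frac{445409}{\frac{363}{592}} - \frac{556}{427} = 445409 \cdot \frac{592}{363} - \frac{556}{427} = \frac{263682128}{363} - \frac{556}{427} = \frac{112592066828}{155001}$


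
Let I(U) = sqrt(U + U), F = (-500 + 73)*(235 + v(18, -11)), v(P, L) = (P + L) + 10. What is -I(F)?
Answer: -42*I*sqrt(122) ≈ -463.91*I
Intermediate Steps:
v(P, L) = 10 + L + P (v(P, L) = (L + P) + 10 = 10 + L + P)
F = -107604 (F = (-500 + 73)*(235 + (10 - 11 + 18)) = -427*(235 + 17) = -427*252 = -107604)
I(U) = sqrt(2)*sqrt(U) (I(U) = sqrt(2*U) = sqrt(2)*sqrt(U))
-I(F) = -sqrt(2)*sqrt(-107604) = -sqrt(2)*42*I*sqrt(61) = -42*I*sqrt(122)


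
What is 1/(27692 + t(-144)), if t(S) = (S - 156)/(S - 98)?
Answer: 121/3350882 ≈ 3.6110e-5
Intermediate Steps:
t(S) = (-156 + S)/(-98 + S)
1/(27692 + t(-144)) = 1/(27692 + (-156 - 144)/(-98 - 144)) = 1/(27692 - 300/(-242)) = 1/(27692 - 1/242*(-300)) = 1/(27692 + 150/121) = 1/(3350882/121) = 121/3350882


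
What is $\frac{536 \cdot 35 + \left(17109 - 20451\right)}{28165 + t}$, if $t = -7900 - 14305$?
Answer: $\frac{7709}{2980} \approx 2.5869$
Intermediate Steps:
$t = -22205$
$\frac{536 \cdot 35 + \left(17109 - 20451\right)}{28165 + t} = \frac{536 \cdot 35 + \left(17109 - 20451\right)}{28165 - 22205} = \frac{18760 - 3342}{5960} = 15418 \cdot \frac{1}{5960} = \frac{7709}{2980}$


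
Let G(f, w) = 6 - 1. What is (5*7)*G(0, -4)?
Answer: 175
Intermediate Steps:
G(f, w) = 5
(5*7)*G(0, -4) = (5*7)*5 = 35*5 = 175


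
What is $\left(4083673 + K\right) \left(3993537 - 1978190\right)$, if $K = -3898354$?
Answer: $373482090693$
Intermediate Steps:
$\left(4083673 + K\right) \left(3993537 - 1978190\right) = \left(4083673 - 3898354\right) \left(3993537 - 1978190\right) = 185319 \cdot 2015347 = 373482090693$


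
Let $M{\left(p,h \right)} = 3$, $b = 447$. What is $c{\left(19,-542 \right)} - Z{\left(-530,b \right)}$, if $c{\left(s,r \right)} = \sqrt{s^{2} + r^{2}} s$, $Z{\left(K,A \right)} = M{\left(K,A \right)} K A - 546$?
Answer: $711276 + 95 \sqrt{11765} \approx 7.2158 \cdot 10^{5}$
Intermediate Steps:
$Z{\left(K,A \right)} = -546 + 3 A K$ ($Z{\left(K,A \right)} = 3 K A - 546 = 3 A K - 546 = -546 + 3 A K$)
$c{\left(s,r \right)} = s \sqrt{r^{2} + s^{2}}$ ($c{\left(s,r \right)} = \sqrt{r^{2} + s^{2}} s = s \sqrt{r^{2} + s^{2}}$)
$c{\left(19,-542 \right)} - Z{\left(-530,b \right)} = 19 \sqrt{\left(-542\right)^{2} + 19^{2}} - \left(-546 + 3 \cdot 447 \left(-530\right)\right) = 19 \sqrt{293764 + 361} - \left(-546 - 710730\right) = 19 \sqrt{294125} - -711276 = 19 \cdot 5 \sqrt{11765} + 711276 = 95 \sqrt{11765} + 711276 = 711276 + 95 \sqrt{11765}$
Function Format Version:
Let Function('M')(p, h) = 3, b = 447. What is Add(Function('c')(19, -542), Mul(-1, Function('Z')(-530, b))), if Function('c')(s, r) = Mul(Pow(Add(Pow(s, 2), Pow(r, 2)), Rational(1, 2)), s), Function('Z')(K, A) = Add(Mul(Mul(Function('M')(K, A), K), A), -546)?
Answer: Add(711276, Mul(95, Pow(11765, Rational(1, 2)))) ≈ 7.2158e+5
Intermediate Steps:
Function('Z')(K, A) = Add(-546, Mul(3, A, K)) (Function('Z')(K, A) = Add(Mul(Mul(3, K), A), -546) = Add(Mul(3, A, K), -546) = Add(-546, Mul(3, A, K)))
Function('c')(s, r) = Mul(s, Pow(Add(Pow(r, 2), Pow(s, 2)), Rational(1, 2))) (Function('c')(s, r) = Mul(Pow(Add(Pow(r, 2), Pow(s, 2)), Rational(1, 2)), s) = Mul(s, Pow(Add(Pow(r, 2), Pow(s, 2)), Rational(1, 2))))
Add(Function('c')(19, -542), Mul(-1, Function('Z')(-530, b))) = Add(Mul(19, Pow(Add(Pow(-542, 2), Pow(19, 2)), Rational(1, 2))), Mul(-1, Add(-546, Mul(3, 447, -530)))) = Add(Mul(19, Pow(Add(293764, 361), Rational(1, 2))), Mul(-1, Add(-546, -710730))) = Add(Mul(19, Pow(294125, Rational(1, 2))), Mul(-1, -711276)) = Add(Mul(19, Mul(5, Pow(11765, Rational(1, 2)))), 711276) = Add(Mul(95, Pow(11765, Rational(1, 2))), 711276) = Add(711276, Mul(95, Pow(11765, Rational(1, 2))))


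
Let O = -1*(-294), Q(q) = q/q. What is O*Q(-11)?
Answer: 294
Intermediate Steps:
Q(q) = 1
O = 294
O*Q(-11) = 294*1 = 294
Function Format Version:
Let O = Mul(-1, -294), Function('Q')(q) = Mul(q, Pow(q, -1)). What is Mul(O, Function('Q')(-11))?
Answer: 294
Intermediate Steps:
Function('Q')(q) = 1
O = 294
Mul(O, Function('Q')(-11)) = Mul(294, 1) = 294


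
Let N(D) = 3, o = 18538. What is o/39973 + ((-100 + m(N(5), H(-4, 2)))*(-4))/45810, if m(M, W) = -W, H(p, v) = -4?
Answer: 144095902/305193855 ≈ 0.47215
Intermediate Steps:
o/39973 + ((-100 + m(N(5), H(-4, 2)))*(-4))/45810 = 18538/39973 + ((-100 - 1*(-4))*(-4))/45810 = 18538*(1/39973) + ((-100 + 4)*(-4))*(1/45810) = 18538/39973 - 96*(-4)*(1/45810) = 18538/39973 + 384*(1/45810) = 18538/39973 + 64/7635 = 144095902/305193855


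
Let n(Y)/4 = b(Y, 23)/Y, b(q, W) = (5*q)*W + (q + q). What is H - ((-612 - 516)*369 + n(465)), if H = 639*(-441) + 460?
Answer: 134425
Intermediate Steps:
b(q, W) = 2*q + 5*W*q (b(q, W) = 5*W*q + 2*q = 2*q + 5*W*q)
n(Y) = 468 (n(Y) = 4*((Y*(2 + 5*23))/Y) = 4*((Y*(2 + 115))/Y) = 4*((Y*117)/Y) = 4*((117*Y)/Y) = 4*117 = 468)
H = -281339 (H = -281799 + 460 = -281339)
H - ((-612 - 516)*369 + n(465)) = -281339 - ((-612 - 516)*369 + 468) = -281339 - (-1128*369 + 468) = -281339 - (-416232 + 468) = -281339 - 1*(-415764) = -281339 + 415764 = 134425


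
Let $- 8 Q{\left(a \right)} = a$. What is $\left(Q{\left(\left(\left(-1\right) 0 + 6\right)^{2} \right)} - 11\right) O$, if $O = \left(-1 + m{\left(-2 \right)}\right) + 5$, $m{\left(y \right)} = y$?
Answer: $-31$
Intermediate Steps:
$O = 2$ ($O = \left(-1 - 2\right) + 5 = -3 + 5 = 2$)
$Q{\left(a \right)} = - \frac{a}{8}$
$\left(Q{\left(\left(\left(-1\right) 0 + 6\right)^{2} \right)} - 11\right) O = \left(- \frac{\left(\left(-1\right) 0 + 6\right)^{2}}{8} - 11\right) 2 = \left(- \frac{\left(0 + 6\right)^{2}}{8} - 11\right) 2 = \left(- \frac{6^{2}}{8} - 11\right) 2 = \left(\left(- \frac{1}{8}\right) 36 - 11\right) 2 = \left(- \frac{9}{2} - 11\right) 2 = \left(- \frac{31}{2}\right) 2 = -31$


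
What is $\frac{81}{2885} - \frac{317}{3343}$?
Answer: $- \frac{643762}{9644555} \approx -0.066749$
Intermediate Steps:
$\frac{81}{2885} - \frac{317}{3343} = - \frac{643762}{9644555}$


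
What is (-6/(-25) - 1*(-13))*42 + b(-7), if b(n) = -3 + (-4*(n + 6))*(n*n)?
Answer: 18727/25 ≈ 749.08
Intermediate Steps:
b(n) = -3 + n**2*(-24 - 4*n) (b(n) = -3 + (-4*(6 + n))*n**2 = -3 + (-24 - 4*n)*n**2 = -3 + n**2*(-24 - 4*n))
(-6/(-25) - 1*(-13))*42 + b(-7) = (-6/(-25) - 1*(-13))*42 + (-3 - 24*(-7)**2 - 4*(-7)**3) = (-6*(-1/25) + 13)*42 + (-3 - 24*49 - 4*(-343)) = (6/25 + 13)*42 + (-3 - 1176 + 1372) = (331/25)*42 + 193 = 13902/25 + 193 = 18727/25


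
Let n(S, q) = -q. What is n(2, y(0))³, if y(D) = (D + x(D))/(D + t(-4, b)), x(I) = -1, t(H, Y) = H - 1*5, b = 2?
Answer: -1/729 ≈ -0.0013717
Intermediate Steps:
t(H, Y) = -5 + H (t(H, Y) = H - 5 = -5 + H)
y(D) = (-1 + D)/(-9 + D) (y(D) = (D - 1)/(D + (-5 - 4)) = (-1 + D)/(D - 9) = (-1 + D)/(-9 + D))
n(2, y(0))³ = (-(-1 + 0)/(-9 + 0))³ = (-(-1)/(-9))³ = (-(-1)*(-1)/9)³ = (-1*⅑)³ = (-⅑)³ = -1/729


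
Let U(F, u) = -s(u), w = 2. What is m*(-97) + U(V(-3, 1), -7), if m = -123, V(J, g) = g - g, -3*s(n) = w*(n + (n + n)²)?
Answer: 12057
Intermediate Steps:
s(n) = -8*n²/3 - 2*n/3 (s(n) = -2*(n + (n + n)²)/3 = -2*(n + (2*n)²)/3 = -2*(n + 4*n²)/3 = -(2*n + 8*n²)/3 = -8*n²/3 - 2*n/3)
V(J, g) = 0
U(F, u) = 2*u*(1 + 4*u)/3 (U(F, u) = -(-2)*u*(1 + 4*u)/3 = 2*u*(1 + 4*u)/3)
m*(-97) + U(V(-3, 1), -7) = -123*(-97) + (⅔)*(-7)*(1 + 4*(-7)) = 11931 + (⅔)*(-7)*(1 - 28) = 11931 + (⅔)*(-7)*(-27) = 11931 + 126 = 12057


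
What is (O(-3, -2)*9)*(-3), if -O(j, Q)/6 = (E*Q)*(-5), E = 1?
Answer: 1620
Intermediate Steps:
O(j, Q) = 30*Q (O(j, Q) = -6*1*Q*(-5) = -6*Q*(-5) = -(-30)*Q = 30*Q)
(O(-3, -2)*9)*(-3) = ((30*(-2))*9)*(-3) = -60*9*(-3) = -540*(-3) = 1620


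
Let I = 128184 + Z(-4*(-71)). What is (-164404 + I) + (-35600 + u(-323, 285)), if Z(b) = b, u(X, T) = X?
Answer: -71859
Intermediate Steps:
I = 128468 (I = 128184 - 4*(-71) = 128184 + 284 = 128468)
(-164404 + I) + (-35600 + u(-323, 285)) = (-164404 + 128468) + (-35600 - 323) = -35936 - 35923 = -71859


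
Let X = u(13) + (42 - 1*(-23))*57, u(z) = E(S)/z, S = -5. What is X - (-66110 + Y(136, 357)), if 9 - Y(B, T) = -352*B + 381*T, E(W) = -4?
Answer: 2053359/13 ≈ 1.5795e+5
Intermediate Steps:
Y(B, T) = 9 - 381*T + 352*B (Y(B, T) = 9 - (-352*B + 381*T) = 9 + (-381*T + 352*B) = 9 - 381*T + 352*B)
u(z) = -4/z
X = 48161/13 (X = -4/13 + (42 - 1*(-23))*57 = -4*1/13 + (42 + 23)*57 = -4/13 + 65*57 = -4/13 + 3705 = 48161/13 ≈ 3704.7)
X - (-66110 + Y(136, 357)) = 48161/13 - (-66110 + (9 - 381*357 + 352*136)) = 48161/13 - (-66110 + (9 - 136017 + 47872)) = 48161/13 - (-66110 - 88136) = 48161/13 - 1*(-154246) = 48161/13 + 154246 = 2053359/13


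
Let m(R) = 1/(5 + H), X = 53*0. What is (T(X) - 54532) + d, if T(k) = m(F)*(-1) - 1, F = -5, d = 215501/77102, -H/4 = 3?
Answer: -29430637953/539714 ≈ -54530.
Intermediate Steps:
H = -12 (H = -4*3 = -12)
d = 215501/77102 (d = 215501*(1/77102) = 215501/77102 ≈ 2.7950)
X = 0
m(R) = -1/7 (m(R) = 1/(5 - 12) = 1/(-7) = -1/7)
T(k) = -6/7 (T(k) = -1/7*(-1) - 1 = 1/7 - 1 = -6/7)
(T(X) - 54532) + d = (-6/7 - 54532) + 215501/77102 = -381730/7 + 215501/77102 = -29430637953/539714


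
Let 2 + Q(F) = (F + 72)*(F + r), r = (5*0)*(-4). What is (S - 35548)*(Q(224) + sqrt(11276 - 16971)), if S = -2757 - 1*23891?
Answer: -4123719192 - 62196*I*sqrt(5695) ≈ -4.1237e+9 - 4.6936e+6*I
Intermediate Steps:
r = 0 (r = 0*(-4) = 0)
S = -26648 (S = -2757 - 23891 = -26648)
Q(F) = -2 + F*(72 + F) (Q(F) = -2 + (F + 72)*(F + 0) = -2 + (72 + F)*F = -2 + F*(72 + F))
(S - 35548)*(Q(224) + sqrt(11276 - 16971)) = (-26648 - 35548)*((-2 + 224**2 + 72*224) + sqrt(11276 - 16971)) = -62196*((-2 + 50176 + 16128) + sqrt(-5695)) = -62196*(66302 + I*sqrt(5695)) = -4123719192 - 62196*I*sqrt(5695)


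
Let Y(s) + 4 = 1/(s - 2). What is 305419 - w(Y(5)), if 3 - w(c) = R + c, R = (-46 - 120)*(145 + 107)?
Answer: 790741/3 ≈ 2.6358e+5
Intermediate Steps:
R = -41832 (R = -166*252 = -41832)
Y(s) = -4 + 1/(-2 + s) (Y(s) = -4 + 1/(s - 2) = -4 + 1/(-2 + s))
w(c) = 41835 - c (w(c) = 3 - (-41832 + c) = 3 + (41832 - c) = 41835 - c)
305419 - w(Y(5)) = 305419 - (41835 - (9 - 4*5)/(-2 + 5)) = 305419 - (41835 - (9 - 20)/3) = 305419 - (41835 - (-11)/3) = 305419 - (41835 - 1*(-11/3)) = 305419 - (41835 + 11/3) = 305419 - 1*125516/3 = 305419 - 125516/3 = 790741/3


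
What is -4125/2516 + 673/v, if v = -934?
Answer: -2773009/1174972 ≈ -2.3601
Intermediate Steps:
-4125/2516 + 673/v = -4125/2516 + 673/(-934) = -4125*1/2516 + 673*(-1/934) = -4125/2516 - 673/934 = -2773009/1174972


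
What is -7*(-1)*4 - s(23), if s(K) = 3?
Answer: 25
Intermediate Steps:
-7*(-1)*4 - s(23) = -7*(-1)*4 - 1*3 = 7*4 - 3 = 28 - 3 = 25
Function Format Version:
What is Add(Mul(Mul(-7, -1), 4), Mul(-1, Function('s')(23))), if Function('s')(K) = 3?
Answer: 25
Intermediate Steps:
Add(Mul(Mul(-7, -1), 4), Mul(-1, Function('s')(23))) = Add(Mul(Mul(-7, -1), 4), Mul(-1, 3)) = Add(Mul(7, 4), -3) = Add(28, -3) = 25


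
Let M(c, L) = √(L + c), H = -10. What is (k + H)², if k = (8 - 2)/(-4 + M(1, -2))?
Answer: 37600/289 + 2328*I/289 ≈ 130.1 + 8.0554*I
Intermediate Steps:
k = 6*(-4 - I)/17 (k = (8 - 2)/(-4 + √(-2 + 1)) = 6/(-4 + √(-1)) = 6/(-4 + I) = 6*((-4 - I)/17) = 6*(-4 - I)/17 ≈ -1.4118 - 0.35294*I)
(k + H)² = ((-24/17 - 6*I/17) - 10)² = (-194/17 - 6*I/17)²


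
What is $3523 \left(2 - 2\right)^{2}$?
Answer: $0$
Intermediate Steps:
$3523 \left(2 - 2\right)^{2} = 3523 \cdot 0^{2} = 3523 \cdot 0 = 0$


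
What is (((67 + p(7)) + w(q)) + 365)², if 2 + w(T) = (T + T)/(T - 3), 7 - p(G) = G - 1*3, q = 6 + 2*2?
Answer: 9308601/49 ≈ 1.8997e+5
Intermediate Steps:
q = 10 (q = 6 + 4 = 10)
p(G) = 10 - G (p(G) = 7 - (G - 1*3) = 7 - (G - 3) = 7 - (-3 + G) = 7 + (3 - G) = 10 - G)
w(T) = -2 + 2*T/(-3 + T) (w(T) = -2 + (T + T)/(T - 3) = -2 + (2*T)/(-3 + T) = -2 + 2*T/(-3 + T))
(((67 + p(7)) + w(q)) + 365)² = (((67 + (10 - 1*7)) + 6/(-3 + 10)) + 365)² = (((67 + (10 - 7)) + 6/7) + 365)² = (((67 + 3) + 6*(⅐)) + 365)² = ((70 + 6/7) + 365)² = (496/7 + 365)² = (3051/7)² = 9308601/49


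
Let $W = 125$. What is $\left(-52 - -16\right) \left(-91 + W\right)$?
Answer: $-1224$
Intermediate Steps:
$\left(-52 - -16\right) \left(-91 + W\right) = \left(-52 - -16\right) \left(-91 + 125\right) = \left(-52 + 16\right) 34 = \left(-36\right) 34 = -1224$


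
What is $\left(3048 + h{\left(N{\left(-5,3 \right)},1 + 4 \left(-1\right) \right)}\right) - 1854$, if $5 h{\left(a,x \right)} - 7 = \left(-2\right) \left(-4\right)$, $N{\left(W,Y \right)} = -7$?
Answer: $1197$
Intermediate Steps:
$h{\left(a,x \right)} = 3$ ($h{\left(a,x \right)} = \frac{7}{5} + \frac{\left(-2\right) \left(-4\right)}{5} = \frac{7}{5} + \frac{1}{5} \cdot 8 = \frac{7}{5} + \frac{8}{5} = 3$)
$\left(3048 + h{\left(N{\left(-5,3 \right)},1 + 4 \left(-1\right) \right)}\right) - 1854 = \left(3048 + 3\right) - 1854 = 3051 - 1854 = 1197$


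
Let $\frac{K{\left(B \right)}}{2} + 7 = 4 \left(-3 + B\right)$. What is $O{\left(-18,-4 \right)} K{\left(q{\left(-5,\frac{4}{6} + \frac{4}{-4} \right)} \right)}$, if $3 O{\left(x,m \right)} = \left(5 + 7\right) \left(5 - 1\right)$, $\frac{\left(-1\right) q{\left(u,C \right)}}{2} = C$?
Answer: $- \frac{1568}{3} \approx -522.67$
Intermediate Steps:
$q{\left(u,C \right)} = - 2 C$
$K{\left(B \right)} = -38 + 8 B$ ($K{\left(B \right)} = -14 + 2 \cdot 4 \left(-3 + B\right) = -14 + 2 \left(-12 + 4 B\right) = -14 + \left(-24 + 8 B\right) = -38 + 8 B$)
$O{\left(x,m \right)} = 16$ ($O{\left(x,m \right)} = \frac{\left(5 + 7\right) \left(5 - 1\right)}{3} = \frac{12 \cdot 4}{3} = \frac{1}{3} \cdot 48 = 16$)
$O{\left(-18,-4 \right)} K{\left(q{\left(-5,\frac{4}{6} + \frac{4}{-4} \right)} \right)} = 16 \left(-38 + 8 \left(- 2 \left(\frac{4}{6} + \frac{4}{-4}\right)\right)\right) = 16 \left(-38 + 8 \left(- 2 \left(4 \cdot \frac{1}{6} + 4 \left(- \frac{1}{4}\right)\right)\right)\right) = 16 \left(-38 + 8 \left(- 2 \left(\frac{2}{3} - 1\right)\right)\right) = 16 \left(-38 + 8 \left(\left(-2\right) \left(- \frac{1}{3}\right)\right)\right) = 16 \left(-38 + 8 \cdot \frac{2}{3}\right) = 16 \left(-38 + \frac{16}{3}\right) = 16 \left(- \frac{98}{3}\right) = - \frac{1568}{3}$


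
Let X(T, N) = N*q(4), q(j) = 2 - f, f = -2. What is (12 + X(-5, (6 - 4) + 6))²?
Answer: 1936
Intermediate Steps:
q(j) = 4 (q(j) = 2 - 1*(-2) = 2 + 2 = 4)
X(T, N) = 4*N (X(T, N) = N*4 = 4*N)
(12 + X(-5, (6 - 4) + 6))² = (12 + 4*((6 - 4) + 6))² = (12 + 4*(2 + 6))² = (12 + 4*8)² = (12 + 32)² = 44² = 1936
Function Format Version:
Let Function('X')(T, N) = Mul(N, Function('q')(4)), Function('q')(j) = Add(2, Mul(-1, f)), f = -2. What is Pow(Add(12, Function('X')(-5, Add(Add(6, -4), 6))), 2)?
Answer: 1936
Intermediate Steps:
Function('q')(j) = 4 (Function('q')(j) = Add(2, Mul(-1, -2)) = Add(2, 2) = 4)
Function('X')(T, N) = Mul(4, N) (Function('X')(T, N) = Mul(N, 4) = Mul(4, N))
Pow(Add(12, Function('X')(-5, Add(Add(6, -4), 6))), 2) = Pow(Add(12, Mul(4, Add(Add(6, -4), 6))), 2) = Pow(Add(12, Mul(4, Add(2, 6))), 2) = Pow(Add(12, Mul(4, 8)), 2) = Pow(Add(12, 32), 2) = Pow(44, 2) = 1936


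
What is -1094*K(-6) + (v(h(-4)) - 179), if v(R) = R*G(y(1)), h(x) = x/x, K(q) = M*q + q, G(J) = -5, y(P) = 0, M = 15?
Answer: 104840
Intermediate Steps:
K(q) = 16*q (K(q) = 15*q + q = 16*q)
h(x) = 1
v(R) = -5*R (v(R) = R*(-5) = -5*R)
-1094*K(-6) + (v(h(-4)) - 179) = -17504*(-6) + (-5*1 - 179) = -1094*(-96) + (-5 - 179) = 105024 - 184 = 104840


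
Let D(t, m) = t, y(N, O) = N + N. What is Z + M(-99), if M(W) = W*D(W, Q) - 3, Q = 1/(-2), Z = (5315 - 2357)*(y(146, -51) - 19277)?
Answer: -56147832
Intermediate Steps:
y(N, O) = 2*N
Z = -56157630 (Z = (5315 - 2357)*(2*146 - 19277) = 2958*(292 - 19277) = 2958*(-18985) = -56157630)
Q = -½ (Q = 1*(-½) = -½ ≈ -0.50000)
M(W) = -3 + W² (M(W) = W*W - 3 = W² - 3 = -3 + W²)
Z + M(-99) = -56157630 + (-3 + (-99)²) = -56157630 + (-3 + 9801) = -56157630 + 9798 = -56147832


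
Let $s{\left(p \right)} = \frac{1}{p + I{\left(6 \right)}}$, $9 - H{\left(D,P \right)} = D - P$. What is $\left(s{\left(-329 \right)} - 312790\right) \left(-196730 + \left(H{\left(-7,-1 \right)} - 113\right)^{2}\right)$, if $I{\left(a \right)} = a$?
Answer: $\frac{18905558904546}{323} \approx 5.8531 \cdot 10^{10}$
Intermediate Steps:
$H{\left(D,P \right)} = 9 + P - D$ ($H{\left(D,P \right)} = 9 - \left(D - P\right) = 9 + P - D$)
$s{\left(p \right)} = \frac{1}{6 + p}$ ($s{\left(p \right)} = \frac{1}{p + 6} = \frac{1}{6 + p}$)
$\left(s{\left(-329 \right)} - 312790\right) \left(-196730 + \left(H{\left(-7,-1 \right)} - 113\right)^{2}\right) = \left(\frac{1}{6 - 329} - 312790\right) \left(-196730 + \left(\left(9 - 1 - -7\right) - 113\right)^{2}\right) = \left(\frac{1}{-323} - 312790\right) \left(-196730 + \left(\left(9 - 1 + 7\right) - 113\right)^{2}\right) = \left(- \frac{1}{323} - 312790\right) \left(-196730 + \left(15 - 113\right)^{2}\right) = - \frac{101031171 \left(-196730 + \left(-98\right)^{2}\right)}{323} = - \frac{101031171 \left(-196730 + 9604\right)}{323} = \left(- \frac{101031171}{323}\right) \left(-187126\right) = \frac{18905558904546}{323}$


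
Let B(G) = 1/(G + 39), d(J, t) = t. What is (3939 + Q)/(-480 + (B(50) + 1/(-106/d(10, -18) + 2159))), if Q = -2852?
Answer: -1884940612/832336195 ≈ -2.2646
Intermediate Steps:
B(G) = 1/(39 + G)
(3939 + Q)/(-480 + (B(50) + 1/(-106/d(10, -18) + 2159))) = (3939 - 2852)/(-480 + (1/(39 + 50) + 1/(-106/(-18) + 2159))) = 1087/(-480 + (1/89 + 1/(-106*(-1/18) + 2159))) = 1087/(-480 + (1/89 + 1/(53/9 + 2159))) = 1087/(-480 + (1/89 + 1/(19484/9))) = 1087/(-480 + (1/89 + 9/19484)) = 1087/(-480 + 20285/1734076) = 1087/(-832336195/1734076) = 1087*(-1734076/832336195) = -1884940612/832336195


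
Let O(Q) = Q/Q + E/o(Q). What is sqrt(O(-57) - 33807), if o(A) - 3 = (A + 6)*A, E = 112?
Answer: I*sqrt(71568065670)/1455 ≈ 183.86*I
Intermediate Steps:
o(A) = 3 + A*(6 + A) (o(A) = 3 + (A + 6)*A = 3 + (6 + A)*A = 3 + A*(6 + A))
O(Q) = 1 + 112/(3 + Q**2 + 6*Q) (O(Q) = Q/Q + 112/(3 + Q**2 + 6*Q) = 1 + 112/(3 + Q**2 + 6*Q))
sqrt(O(-57) - 33807) = sqrt((115 + (-57)**2 + 6*(-57))/(3 + (-57)**2 + 6*(-57)) - 33807) = sqrt((115 + 3249 - 342)/(3 + 3249 - 342) - 33807) = sqrt(3022/2910 - 33807) = sqrt((1/2910)*3022 - 33807) = sqrt(1511/1455 - 33807) = sqrt(-49187674/1455) = I*sqrt(71568065670)/1455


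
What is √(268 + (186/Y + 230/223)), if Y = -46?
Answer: √6970941867/5129 ≈ 16.278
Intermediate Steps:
√(268 + (186/Y + 230/223)) = √(268 + (186/(-46) + 230/223)) = √(268 + (186*(-1/46) + 230*(1/223))) = √(268 + (-93/23 + 230/223)) = √(268 - 15449/5129) = √(1359123/5129) = √6970941867/5129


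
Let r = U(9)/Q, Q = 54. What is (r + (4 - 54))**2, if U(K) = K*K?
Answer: 9409/4 ≈ 2352.3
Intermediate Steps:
U(K) = K**2
r = 3/2 (r = 9**2/54 = 81*(1/54) = 3/2 ≈ 1.5000)
(r + (4 - 54))**2 = (3/2 + (4 - 54))**2 = (3/2 - 50)**2 = (-97/2)**2 = 9409/4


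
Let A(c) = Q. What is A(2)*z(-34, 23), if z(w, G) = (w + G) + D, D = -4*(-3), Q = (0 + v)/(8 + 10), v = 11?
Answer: 11/18 ≈ 0.61111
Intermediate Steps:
Q = 11/18 (Q = (0 + 11)/(8 + 10) = 11/18 ≈ 0.61111)
A(c) = 11/18
D = 12
z(w, G) = 12 + G + w (z(w, G) = (w + G) + 12 = (G + w) + 12 = 12 + G + w)
A(2)*z(-34, 23) = 11*(12 + 23 - 34)/18 = (11/18)*1 = 11/18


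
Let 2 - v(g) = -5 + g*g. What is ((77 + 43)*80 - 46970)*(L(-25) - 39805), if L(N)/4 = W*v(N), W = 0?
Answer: 1487512850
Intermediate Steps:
v(g) = 7 - g² (v(g) = 2 - (-5 + g*g) = 2 - (-5 + g²) = 2 + (5 - g²) = 7 - g²)
L(N) = 0 (L(N) = 4*(0*(7 - N²)) = 4*0 = 0)
((77 + 43)*80 - 46970)*(L(-25) - 39805) = ((77 + 43)*80 - 46970)*(0 - 39805) = (120*80 - 46970)*(-39805) = (9600 - 46970)*(-39805) = -37370*(-39805) = 1487512850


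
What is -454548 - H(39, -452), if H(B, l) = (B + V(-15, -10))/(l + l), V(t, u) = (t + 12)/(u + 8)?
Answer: -821822703/1808 ≈ -4.5455e+5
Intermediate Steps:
V(t, u) = (12 + t)/(8 + u)
H(B, l) = (3/2 + B)/(2*l) (H(B, l) = (B + (12 - 15)/(8 - 10))/(l + l) = (B - 3/(-2))/((2*l)) = (B - ½*(-3))*(1/(2*l)) = (B + 3/2)*(1/(2*l)) = (3/2 + B)*(1/(2*l)) = (3/2 + B)/(2*l))
-454548 - H(39, -452) = -454548 - (3 + 2*39)/(4*(-452)) = -454548 - (-1)*(3 + 78)/(4*452) = -454548 - (-1)*81/(4*452) = -454548 - 1*(-81/1808) = -454548 + 81/1808 = -821822703/1808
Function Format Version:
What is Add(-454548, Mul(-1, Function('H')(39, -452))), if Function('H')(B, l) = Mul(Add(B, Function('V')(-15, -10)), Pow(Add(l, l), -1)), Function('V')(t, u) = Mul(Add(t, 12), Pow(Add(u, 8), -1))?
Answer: Rational(-821822703, 1808) ≈ -4.5455e+5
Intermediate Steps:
Function('V')(t, u) = Mul(Pow(Add(8, u), -1), Add(12, t)) (Function('V')(t, u) = Mul(Add(12, t), Pow(Add(8, u), -1)) = Mul(Pow(Add(8, u), -1), Add(12, t)))
Function('H')(B, l) = Mul(Rational(1, 2), Pow(l, -1), Add(Rational(3, 2), B)) (Function('H')(B, l) = Mul(Add(B, Mul(Pow(Add(8, -10), -1), Add(12, -15))), Pow(Add(l, l), -1)) = Mul(Add(B, Mul(Pow(-2, -1), -3)), Pow(Mul(2, l), -1)) = Mul(Add(B, Mul(Rational(-1, 2), -3)), Mul(Rational(1, 2), Pow(l, -1))) = Mul(Add(B, Rational(3, 2)), Mul(Rational(1, 2), Pow(l, -1))) = Mul(Add(Rational(3, 2), B), Mul(Rational(1, 2), Pow(l, -1))) = Mul(Rational(1, 2), Pow(l, -1), Add(Rational(3, 2), B)))
Add(-454548, Mul(-1, Function('H')(39, -452))) = Add(-454548, Mul(-1, Mul(Rational(1, 4), Pow(-452, -1), Add(3, Mul(2, 39))))) = Add(-454548, Mul(-1, Mul(Rational(1, 4), Rational(-1, 452), Add(3, 78)))) = Add(-454548, Mul(-1, Mul(Rational(1, 4), Rational(-1, 452), 81))) = Add(-454548, Mul(-1, Rational(-81, 1808))) = Add(-454548, Rational(81, 1808)) = Rational(-821822703, 1808)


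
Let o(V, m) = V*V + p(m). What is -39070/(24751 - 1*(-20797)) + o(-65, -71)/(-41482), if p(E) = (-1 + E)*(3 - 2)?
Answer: -226232823/236177767 ≈ -0.95789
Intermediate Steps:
p(E) = -1 + E (p(E) = (-1 + E)*1 = -1 + E)
o(V, m) = -1 + m + V**2 (o(V, m) = V*V + (-1 + m) = V**2 + (-1 + m) = -1 + m + V**2)
-39070/(24751 - 1*(-20797)) + o(-65, -71)/(-41482) = -39070/(24751 - 1*(-20797)) + (-1 - 71 + (-65)**2)/(-41482) = -39070/(24751 + 20797) + (-1 - 71 + 4225)*(-1/41482) = -39070/45548 + 4153*(-1/41482) = -39070*1/45548 - 4153/41482 = -19535/22774 - 4153/41482 = -226232823/236177767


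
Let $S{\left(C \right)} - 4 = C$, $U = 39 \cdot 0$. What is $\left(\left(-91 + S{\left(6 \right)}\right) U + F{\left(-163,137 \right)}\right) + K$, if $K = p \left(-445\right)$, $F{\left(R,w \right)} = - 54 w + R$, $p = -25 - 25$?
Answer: $14689$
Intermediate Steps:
$p = -50$ ($p = -25 - 25 = -50$)
$U = 0$
$S{\left(C \right)} = 4 + C$
$F{\left(R,w \right)} = R - 54 w$
$K = 22250$ ($K = \left(-50\right) \left(-445\right) = 22250$)
$\left(\left(-91 + S{\left(6 \right)}\right) U + F{\left(-163,137 \right)}\right) + K = \left(\left(-91 + \left(4 + 6\right)\right) 0 - 7561\right) + 22250 = \left(\left(-91 + 10\right) 0 - 7561\right) + 22250 = \left(\left(-81\right) 0 - 7561\right) + 22250 = \left(0 - 7561\right) + 22250 = -7561 + 22250 = 14689$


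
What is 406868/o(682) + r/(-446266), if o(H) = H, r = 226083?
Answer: 8246234831/13834246 ≈ 596.07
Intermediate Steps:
406868/o(682) + r/(-446266) = 406868/682 + 226083/(-446266) = 406868*(1/682) + 226083*(-1/446266) = 18494/31 - 226083/446266 = 8246234831/13834246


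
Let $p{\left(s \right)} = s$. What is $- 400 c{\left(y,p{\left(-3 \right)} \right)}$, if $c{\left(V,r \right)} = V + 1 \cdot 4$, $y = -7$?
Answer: $1200$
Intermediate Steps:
$c{\left(V,r \right)} = 4 + V$ ($c{\left(V,r \right)} = V + 4 = 4 + V$)
$- 400 c{\left(y,p{\left(-3 \right)} \right)} = - 400 \left(4 - 7\right) = \left(-400\right) \left(-3\right) = 1200$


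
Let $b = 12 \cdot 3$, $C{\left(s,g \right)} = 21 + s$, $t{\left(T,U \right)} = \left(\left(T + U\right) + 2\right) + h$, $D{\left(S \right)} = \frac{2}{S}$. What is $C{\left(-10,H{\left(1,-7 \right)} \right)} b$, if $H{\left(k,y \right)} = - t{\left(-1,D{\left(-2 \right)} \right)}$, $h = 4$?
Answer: $396$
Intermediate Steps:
$t{\left(T,U \right)} = 6 + T + U$ ($t{\left(T,U \right)} = \left(\left(T + U\right) + 2\right) + 4 = \left(2 + T + U\right) + 4 = 6 + T + U$)
$H{\left(k,y \right)} = -4$ ($H{\left(k,y \right)} = - (6 - 1 + \frac{2}{-2}) = - (6 - 1 + 2 \left(- \frac{1}{2}\right)) = - (6 - 1 - 1) = \left(-1\right) 4 = -4$)
$b = 36$
$C{\left(-10,H{\left(1,-7 \right)} \right)} b = \left(21 - 10\right) 36 = 11 \cdot 36 = 396$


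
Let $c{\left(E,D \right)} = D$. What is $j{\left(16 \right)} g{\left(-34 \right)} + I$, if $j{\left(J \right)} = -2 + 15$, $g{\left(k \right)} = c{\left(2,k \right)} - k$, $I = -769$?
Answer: $-769$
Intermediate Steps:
$g{\left(k \right)} = 0$ ($g{\left(k \right)} = k - k = 0$)
$j{\left(J \right)} = 13$
$j{\left(16 \right)} g{\left(-34 \right)} + I = 13 \cdot 0 - 769 = 0 - 769 = -769$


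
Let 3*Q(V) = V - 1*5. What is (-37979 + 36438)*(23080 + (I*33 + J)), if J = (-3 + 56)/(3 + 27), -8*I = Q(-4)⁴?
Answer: -4206493897/120 ≈ -3.5054e+7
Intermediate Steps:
Q(V) = -5/3 + V/3 (Q(V) = (V - 1*5)/3 = (V - 5)/3 = (-5 + V)/3 = -5/3 + V/3)
I = -81/8 (I = -(-5/3 + (⅓)*(-4))⁴/8 = -(-5/3 - 4/3)⁴/8 = -⅛*(-3)⁴ = -⅛*81 = -81/8 ≈ -10.125)
J = 53/30 ≈ 1.7667
(-37979 + 36438)*(23080 + (I*33 + J)) = (-37979 + 36438)*(23080 + (-81/8*33 + 53/30)) = -1541*(23080 + (-2673/8 + 53/30)) = -1541*(23080 - 39883/120) = -1541*2729717/120 = -4206493897/120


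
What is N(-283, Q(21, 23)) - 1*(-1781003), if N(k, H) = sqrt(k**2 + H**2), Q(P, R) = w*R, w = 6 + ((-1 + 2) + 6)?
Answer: 1781003 + sqrt(169490) ≈ 1.7814e+6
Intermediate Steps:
w = 13 (w = 6 + (1 + 6) = 6 + 7 = 13)
Q(P, R) = 13*R
N(k, H) = sqrt(H**2 + k**2)
N(-283, Q(21, 23)) - 1*(-1781003) = sqrt((13*23)**2 + (-283)**2) - 1*(-1781003) = sqrt(299**2 + 80089) + 1781003 = sqrt(89401 + 80089) + 1781003 = sqrt(169490) + 1781003 = 1781003 + sqrt(169490)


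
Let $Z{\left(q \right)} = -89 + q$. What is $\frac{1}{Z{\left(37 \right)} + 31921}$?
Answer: $\frac{1}{31869} \approx 3.1378 \cdot 10^{-5}$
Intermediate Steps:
$\frac{1}{Z{\left(37 \right)} + 31921} = \frac{1}{\left(-89 + 37\right) + 31921} = \frac{1}{-52 + 31921} = \frac{1}{31869}$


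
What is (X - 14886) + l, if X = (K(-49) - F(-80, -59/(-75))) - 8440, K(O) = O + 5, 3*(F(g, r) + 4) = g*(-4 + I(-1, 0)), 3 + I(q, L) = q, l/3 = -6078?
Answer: -125440/3 ≈ -41813.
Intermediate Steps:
l = -18234 (l = 3*(-6078) = -18234)
I(q, L) = -3 + q
F(g, r) = -4 - 8*g/3 (F(g, r) = -4 + (g*(-4 + (-3 - 1)))/3 = -4 + (g*(-4 - 4))/3 = -4 + (g*(-8))/3 = -4 + (-8*g)/3 = -4 - 8*g/3)
K(O) = 5 + O
X = -26080/3 (X = ((5 - 49) - (-4 - 8/3*(-80))) - 8440 = (-44 - (-4 + 640/3)) - 8440 = (-44 - 1*628/3) - 8440 = (-44 - 628/3) - 8440 = -760/3 - 8440 = -26080/3 ≈ -8693.3)
(X - 14886) + l = (-26080/3 - 14886) - 18234 = -70738/3 - 18234 = -125440/3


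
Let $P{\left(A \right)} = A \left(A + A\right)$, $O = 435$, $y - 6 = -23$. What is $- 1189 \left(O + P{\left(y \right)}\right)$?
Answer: $-1204457$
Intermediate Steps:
$y = -17$ ($y = 6 - 23 = -17$)
$P{\left(A \right)} = 2 A^{2}$ ($P{\left(A \right)} = A 2 A = 2 A^{2}$)
$- 1189 \left(O + P{\left(y \right)}\right) = - 1189 \left(435 + 2 \left(-17\right)^{2}\right) = - 1189 \left(435 + 2 \cdot 289\right) = - 1189 \left(435 + 578\right) = \left(-1189\right) 1013 = -1204457$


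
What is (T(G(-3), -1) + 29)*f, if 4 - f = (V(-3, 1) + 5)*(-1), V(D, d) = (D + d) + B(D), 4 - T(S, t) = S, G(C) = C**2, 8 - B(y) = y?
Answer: 432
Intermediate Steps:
B(y) = 8 - y
T(S, t) = 4 - S
V(D, d) = 8 + d (V(D, d) = (D + d) + (8 - D) = 8 + d)
f = 18 (f = 4 - ((8 + 1) + 5)*(-1) = 4 - (9 + 5)*(-1) = 4 - 14*(-1) = 4 - 1*(-14) = 4 + 14 = 18)
(T(G(-3), -1) + 29)*f = ((4 - 1*(-3)**2) + 29)*18 = ((4 - 1*9) + 29)*18 = ((4 - 9) + 29)*18 = (-5 + 29)*18 = 24*18 = 432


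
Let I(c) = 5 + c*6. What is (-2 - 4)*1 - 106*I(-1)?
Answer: 100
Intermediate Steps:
I(c) = 5 + 6*c
(-2 - 4)*1 - 106*I(-1) = (-2 - 4)*1 - 106*(5 + 6*(-1)) = -6*1 - 106*(5 - 6) = -6 - 106*(-1) = -6 + 106 = 100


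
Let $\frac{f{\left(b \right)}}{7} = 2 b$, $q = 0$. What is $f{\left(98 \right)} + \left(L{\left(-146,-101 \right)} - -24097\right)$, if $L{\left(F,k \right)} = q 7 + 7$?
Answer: $25476$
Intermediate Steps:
$L{\left(F,k \right)} = 7$ ($L{\left(F,k \right)} = 0 \cdot 7 + 7 = 0 + 7 = 7$)
$f{\left(b \right)} = 14 b$ ($f{\left(b \right)} = 7 \cdot 2 b = 14 b$)
$f{\left(98 \right)} + \left(L{\left(-146,-101 \right)} - -24097\right) = 14 \cdot 98 + \left(7 - -24097\right) = 1372 + \left(7 + 24097\right) = 1372 + 24104 = 25476$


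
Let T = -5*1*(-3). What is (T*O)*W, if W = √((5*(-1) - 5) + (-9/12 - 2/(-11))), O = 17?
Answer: 255*I*√5115/22 ≈ 828.97*I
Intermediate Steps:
T = 15 (T = -5*(-3) = 15)
W = I*√5115/22 (W = √((-5 - 5) + (-9*1/12 - 2*(-1/11))) = √(-10 + (-¾ + 2/11)) = √(-10 - 25/44) = √(-465/44) = I*√5115/22 ≈ 3.2509*I)
(T*O)*W = (15*17)*(I*√5115/22) = 255*(I*√5115/22) = 255*I*√5115/22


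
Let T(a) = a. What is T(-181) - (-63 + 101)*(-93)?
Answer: 3353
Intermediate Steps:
T(-181) - (-63 + 101)*(-93) = -181 - (-63 + 101)*(-93) = -181 - 38*(-93) = -181 - 1*(-3534) = -181 + 3534 = 3353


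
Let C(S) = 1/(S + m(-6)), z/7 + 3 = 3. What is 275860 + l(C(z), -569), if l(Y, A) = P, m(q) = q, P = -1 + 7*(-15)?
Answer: 275754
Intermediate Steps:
P = -106 (P = -1 - 105 = -106)
z = 0 (z = -21 + 7*3 = -21 + 21 = 0)
C(S) = 1/(-6 + S) (C(S) = 1/(S - 6) = 1/(-6 + S))
l(Y, A) = -106
275860 + l(C(z), -569) = 275860 - 106 = 275754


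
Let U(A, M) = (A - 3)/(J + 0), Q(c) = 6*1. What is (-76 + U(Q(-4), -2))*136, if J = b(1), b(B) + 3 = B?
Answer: -10540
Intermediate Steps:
Q(c) = 6
b(B) = -3 + B
J = -2 (J = -3 + 1 = -2)
U(A, M) = 3/2 - A/2 (U(A, M) = (A - 3)/(-2 + 0) = (-3 + A)/(-2) = (-3 + A)*(-½) = 3/2 - A/2)
(-76 + U(Q(-4), -2))*136 = (-76 + (3/2 - ½*6))*136 = (-76 + (3/2 - 3))*136 = (-76 - 3/2)*136 = -155/2*136 = -10540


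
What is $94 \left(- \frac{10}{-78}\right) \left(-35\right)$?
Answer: $- \frac{16450}{39} \approx -421.79$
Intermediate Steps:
$94 \left(- \frac{10}{-78}\right) \left(-35\right) = 94 \left(\left(-10\right) \left(- \frac{1}{78}\right)\right) \left(-35\right) = 94 \cdot \frac{5}{39} \left(-35\right) = \frac{470}{39} \left(-35\right) = - \frac{16450}{39}$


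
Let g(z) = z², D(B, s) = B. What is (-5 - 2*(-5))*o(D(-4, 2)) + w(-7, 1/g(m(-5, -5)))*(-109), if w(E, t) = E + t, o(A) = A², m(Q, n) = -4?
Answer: 13379/16 ≈ 836.19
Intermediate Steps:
(-5 - 2*(-5))*o(D(-4, 2)) + w(-7, 1/g(m(-5, -5)))*(-109) = (-5 - 2*(-5))*(-4)² + (-7 + 1/((-4)²))*(-109) = (-5 + 10)*16 + (-7 + 1/16)*(-109) = 5*16 + (-7 + 1/16)*(-109) = 80 - 111/16*(-109) = 80 + 12099/16 = 13379/16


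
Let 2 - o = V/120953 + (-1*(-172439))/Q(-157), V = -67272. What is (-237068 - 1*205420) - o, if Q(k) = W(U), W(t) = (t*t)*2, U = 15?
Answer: -24063395094533/54428850 ≈ -4.4211e+5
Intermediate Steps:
W(t) = 2*t**2 (W(t) = t**2*2 = 2*t**2)
Q(k) = 450 (Q(k) = 2*15**2 = 2*225 = 450)
o = -20717884267/54428850 (o = 2 - (-67272/120953 - 1*(-172439)/450) = 2 - (-67272*1/120953 + 172439*(1/450)) = 2 - (-67272/120953 + 172439/450) = 2 - 1*20826741967/54428850 = 2 - 20826741967/54428850 = -20717884267/54428850 ≈ -380.64)
(-237068 - 1*205420) - o = (-237068 - 1*205420) - 1*(-20717884267/54428850) = (-237068 - 205420) + 20717884267/54428850 = -442488 + 20717884267/54428850 = -24063395094533/54428850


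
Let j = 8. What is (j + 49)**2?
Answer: 3249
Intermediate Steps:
(j + 49)**2 = (8 + 49)**2 = 57**2 = 3249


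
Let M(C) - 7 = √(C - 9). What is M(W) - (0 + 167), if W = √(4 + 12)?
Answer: -160 + I*√5 ≈ -160.0 + 2.2361*I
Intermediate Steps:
W = 4 (W = √16 = 4)
M(C) = 7 + √(-9 + C) (M(C) = 7 + √(C - 9) = 7 + √(-9 + C))
M(W) - (0 + 167) = (7 + √(-9 + 4)) - (0 + 167) = (7 + √(-5)) - 1*167 = (7 + I*√5) - 167 = -160 + I*√5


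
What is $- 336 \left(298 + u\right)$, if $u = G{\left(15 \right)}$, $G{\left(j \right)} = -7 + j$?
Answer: $-102816$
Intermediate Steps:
$u = 8$ ($u = -7 + 15 = 8$)
$- 336 \left(298 + u\right) = - 336 \left(298 + 8\right) = \left(-336\right) 306 = -102816$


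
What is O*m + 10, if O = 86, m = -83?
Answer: -7128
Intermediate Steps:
O*m + 10 = 86*(-83) + 10 = -7138 + 10 = -7128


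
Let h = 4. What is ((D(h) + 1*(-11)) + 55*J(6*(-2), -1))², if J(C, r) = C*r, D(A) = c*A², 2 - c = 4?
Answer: 380689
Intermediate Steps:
c = -2 (c = 2 - 1*4 = 2 - 4 = -2)
D(A) = -2*A²
((D(h) + 1*(-11)) + 55*J(6*(-2), -1))² = ((-2*4² + 1*(-11)) + 55*((6*(-2))*(-1)))² = ((-2*16 - 11) + 55*(-12*(-1)))² = ((-32 - 11) + 55*12)² = (-43 + 660)² = 617² = 380689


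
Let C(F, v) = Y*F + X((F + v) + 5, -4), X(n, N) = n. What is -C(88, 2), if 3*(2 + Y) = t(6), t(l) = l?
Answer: -95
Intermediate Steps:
Y = 0 (Y = -2 + (⅓)*6 = -2 + 2 = 0)
C(F, v) = 5 + F + v (C(F, v) = 0*F + ((F + v) + 5) = 0 + (5 + F + v) = 5 + F + v)
-C(88, 2) = -(5 + 88 + 2) = -1*95 = -95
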